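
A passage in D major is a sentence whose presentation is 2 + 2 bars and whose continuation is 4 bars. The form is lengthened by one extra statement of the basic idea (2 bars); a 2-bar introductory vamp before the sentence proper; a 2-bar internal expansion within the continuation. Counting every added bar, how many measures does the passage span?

14 measures

Basic sentence: 2 + 2 + 4 = 8 bars.
8 (basic form) + 2 (extra statement) + 2 (introduction) + 2 (internal expansion) = 14.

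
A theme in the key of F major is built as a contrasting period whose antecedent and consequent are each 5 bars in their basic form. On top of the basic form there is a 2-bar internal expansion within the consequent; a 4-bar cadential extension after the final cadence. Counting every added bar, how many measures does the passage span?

16 measures

Basic contrasting period: 5 + 5 = 10 bars.
10 (basic form) + 2 (internal expansion) + 4 (cadential extension) = 16.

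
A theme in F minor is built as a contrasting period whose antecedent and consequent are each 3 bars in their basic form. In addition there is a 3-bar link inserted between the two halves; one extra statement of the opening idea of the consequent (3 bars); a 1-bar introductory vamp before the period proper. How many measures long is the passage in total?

Basic contrasting period: 3 + 3 = 6 bars.
6 (basic form) + 3 (link) + 3 (extra statement) + 1 (introduction) = 13.

13 measures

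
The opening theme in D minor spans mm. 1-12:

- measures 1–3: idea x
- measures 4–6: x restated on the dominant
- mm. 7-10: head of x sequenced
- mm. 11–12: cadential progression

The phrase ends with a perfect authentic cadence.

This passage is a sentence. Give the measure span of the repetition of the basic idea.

measures 4–6

The presentation of a sentence is the basic idea (mm. 1-3) plus its repetition (bars 4-6); the repetition of the basic idea is therefore mm. 4–6.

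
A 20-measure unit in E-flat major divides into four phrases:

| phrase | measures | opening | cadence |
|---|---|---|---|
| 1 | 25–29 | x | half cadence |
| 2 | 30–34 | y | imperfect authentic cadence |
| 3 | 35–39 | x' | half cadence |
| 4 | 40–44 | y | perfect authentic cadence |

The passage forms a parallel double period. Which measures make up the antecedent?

In a double period the first pair of phrases (ending imperfect authentic cadence) is the large antecedent and the second pair (ending perfect authentic cadence) is the large consequent; the antecedent is measures 25–34.

measures 25–34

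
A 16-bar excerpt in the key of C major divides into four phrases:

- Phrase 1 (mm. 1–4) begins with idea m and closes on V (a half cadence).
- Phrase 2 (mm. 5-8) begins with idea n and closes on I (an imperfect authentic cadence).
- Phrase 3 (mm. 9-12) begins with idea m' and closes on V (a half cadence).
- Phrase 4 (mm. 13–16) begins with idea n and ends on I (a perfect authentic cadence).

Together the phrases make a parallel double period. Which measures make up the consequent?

In a double period the first pair of phrases (ending imperfect authentic cadence) is the large antecedent and the second pair (ending perfect authentic cadence) is the large consequent; the consequent is measures 9–16.

measures 9–16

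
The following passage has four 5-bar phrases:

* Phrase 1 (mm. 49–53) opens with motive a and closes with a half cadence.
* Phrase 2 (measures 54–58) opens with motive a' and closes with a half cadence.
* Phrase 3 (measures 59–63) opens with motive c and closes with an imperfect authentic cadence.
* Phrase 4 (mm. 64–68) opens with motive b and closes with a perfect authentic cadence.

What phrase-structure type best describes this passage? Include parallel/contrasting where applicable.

Four phrases in two halves: the first half (bars 49-58) ends with a half cadence, the second (mm. 59–68) with a perfect authentic cadence — a large antecedent–consequent pair, i.e. a double period.
Phrase 3 begins with different material from phrase 1, making it contrasting.

contrasting double period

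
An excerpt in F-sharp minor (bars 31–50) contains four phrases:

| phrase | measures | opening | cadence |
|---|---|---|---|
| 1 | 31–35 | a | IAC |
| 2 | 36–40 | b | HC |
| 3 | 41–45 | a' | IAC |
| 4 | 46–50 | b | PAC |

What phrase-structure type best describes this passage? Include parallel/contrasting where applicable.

parallel double period

Four phrases in two halves: the first half (mm. 31–40) ends with a half cadence, the second (bars 41-50) with a perfect authentic cadence — a large antecedent–consequent pair, i.e. a double period.
Phrase 3 begins with the same material as phrase 1, making it parallel.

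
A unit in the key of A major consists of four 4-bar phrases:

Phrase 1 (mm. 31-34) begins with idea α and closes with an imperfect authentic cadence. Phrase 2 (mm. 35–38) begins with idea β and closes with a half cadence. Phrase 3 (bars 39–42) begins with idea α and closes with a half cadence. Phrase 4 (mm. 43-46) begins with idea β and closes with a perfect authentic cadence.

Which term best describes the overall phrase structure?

parallel double period

Four phrases in two halves: the first half (mm. 31-38) ends with a half cadence, the second (bars 39–46) with a perfect authentic cadence — a large antecedent–consequent pair, i.e. a double period.
Phrase 3 begins with the same material as phrase 1, making it parallel.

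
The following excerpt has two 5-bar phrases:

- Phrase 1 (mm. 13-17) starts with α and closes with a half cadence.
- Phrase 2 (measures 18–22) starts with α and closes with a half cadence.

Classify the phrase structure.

repeated phrase

Both phrases have the same opening (α) and the same cadence (half cadence): the second is a restatement, not a consequent, so this is a repeated phrase rather than a period.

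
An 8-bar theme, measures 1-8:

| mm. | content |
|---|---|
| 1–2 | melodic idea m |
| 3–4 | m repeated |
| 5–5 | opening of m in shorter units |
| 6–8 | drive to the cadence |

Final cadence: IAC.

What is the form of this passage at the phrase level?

sentence

Basic idea (mm. 1–2) + its repetition (mm. 3–4) form the presentation; fragmentation and cadence (measures 5-8) form the continuation — the 8-bar whole is a sentence.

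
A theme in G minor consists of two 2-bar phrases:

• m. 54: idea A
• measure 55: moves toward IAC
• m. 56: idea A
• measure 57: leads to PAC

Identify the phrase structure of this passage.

Phrase 1 ends with an imperfect authentic cadence (weaker) and phrase 2 with a perfect authentic cadence (stronger): antecedent + consequent = a period.
The two phrases open with the same material (A / A), so the period is parallel.

parallel period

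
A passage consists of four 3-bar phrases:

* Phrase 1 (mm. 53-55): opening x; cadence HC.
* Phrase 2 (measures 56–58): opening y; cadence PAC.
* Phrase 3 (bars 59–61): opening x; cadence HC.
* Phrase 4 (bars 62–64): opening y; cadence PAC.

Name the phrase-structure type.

The cadence pattern HC–PAC–HC–PAC is weak–strong twice, and phrases 3–4 restate phrases 1–2: a period heard twice, not a double period (which would end weakly at phrase 2).

repeated period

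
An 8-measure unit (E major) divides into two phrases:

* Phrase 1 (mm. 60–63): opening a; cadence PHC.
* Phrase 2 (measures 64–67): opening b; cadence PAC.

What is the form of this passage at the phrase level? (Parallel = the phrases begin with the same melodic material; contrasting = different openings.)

contrasting period

Phrase 1 ends with a Phrygian half cadence (weaker) and phrase 2 with a perfect authentic cadence (stronger): antecedent + consequent = a period.
The two phrases open with different material (a / b), so the period is contrasting.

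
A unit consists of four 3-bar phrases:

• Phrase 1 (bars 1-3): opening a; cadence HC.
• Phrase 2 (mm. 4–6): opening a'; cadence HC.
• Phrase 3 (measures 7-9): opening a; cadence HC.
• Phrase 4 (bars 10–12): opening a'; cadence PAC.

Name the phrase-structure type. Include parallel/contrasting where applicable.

parallel double period

Four phrases in two halves: the first half (mm. 1–6) ends with a half cadence, the second (mm. 7-12) with a perfect authentic cadence — a large antecedent–consequent pair, i.e. a double period.
Phrase 3 begins with the same material as phrase 1, making it parallel.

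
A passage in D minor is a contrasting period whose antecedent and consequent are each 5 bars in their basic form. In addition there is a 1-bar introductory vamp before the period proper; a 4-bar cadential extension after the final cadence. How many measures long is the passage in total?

Basic contrasting period: 5 + 5 = 10 bars.
10 (basic form) + 1 (introduction) + 4 (cadential extension) = 15.

15 measures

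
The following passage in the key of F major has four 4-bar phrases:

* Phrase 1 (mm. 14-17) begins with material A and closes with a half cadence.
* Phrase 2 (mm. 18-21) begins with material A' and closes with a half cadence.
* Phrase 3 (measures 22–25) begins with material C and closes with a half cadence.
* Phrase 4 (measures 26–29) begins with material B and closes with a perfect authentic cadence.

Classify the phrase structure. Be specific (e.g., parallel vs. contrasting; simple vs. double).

contrasting double period

Four phrases in two halves: the first half (mm. 14–21) ends with a half cadence, the second (bars 22–29) with a perfect authentic cadence — a large antecedent–consequent pair, i.e. a double period.
Phrase 3 begins with different material from phrase 1, making it contrasting.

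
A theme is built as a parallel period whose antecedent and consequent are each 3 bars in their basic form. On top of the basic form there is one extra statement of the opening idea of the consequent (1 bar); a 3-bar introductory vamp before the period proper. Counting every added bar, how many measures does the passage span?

Basic parallel period: 3 + 3 = 6 bars.
6 (basic form) + 1 (extra statement) + 3 (introduction) = 10.

10 measures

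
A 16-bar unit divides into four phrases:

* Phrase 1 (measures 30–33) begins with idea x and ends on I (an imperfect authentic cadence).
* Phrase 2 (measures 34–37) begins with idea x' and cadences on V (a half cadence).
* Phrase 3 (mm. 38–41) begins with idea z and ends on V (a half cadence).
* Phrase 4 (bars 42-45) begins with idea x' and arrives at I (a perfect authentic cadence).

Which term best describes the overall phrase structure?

contrasting double period

Four phrases in two halves: the first half (bars 30–37) ends with a half cadence, the second (mm. 38–45) with a perfect authentic cadence — a large antecedent–consequent pair, i.e. a double period.
Phrase 3 begins with different material from phrase 1, making it contrasting.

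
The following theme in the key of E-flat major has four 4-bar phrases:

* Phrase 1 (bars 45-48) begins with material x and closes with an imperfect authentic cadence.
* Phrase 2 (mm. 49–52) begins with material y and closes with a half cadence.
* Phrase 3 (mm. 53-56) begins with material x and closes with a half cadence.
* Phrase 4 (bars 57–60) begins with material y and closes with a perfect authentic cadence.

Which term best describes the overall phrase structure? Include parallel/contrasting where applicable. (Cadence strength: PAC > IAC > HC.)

parallel double period

Four phrases in two halves: the first half (measures 45-52) ends with a half cadence, the second (measures 53–60) with a perfect authentic cadence — a large antecedent–consequent pair, i.e. a double period.
Phrase 3 begins with the same material as phrase 1, making it parallel.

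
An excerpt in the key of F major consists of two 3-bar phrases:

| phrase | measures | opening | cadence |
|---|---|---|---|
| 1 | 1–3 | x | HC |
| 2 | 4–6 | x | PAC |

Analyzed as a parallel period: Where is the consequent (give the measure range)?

measures 4–6

The antecedent is the phrase ending with the weaker cadence (half cadence, phrase 1) and the consequent the one ending more conclusively (perfect authentic cadence, phrase 2); the consequent is mm. 4–6.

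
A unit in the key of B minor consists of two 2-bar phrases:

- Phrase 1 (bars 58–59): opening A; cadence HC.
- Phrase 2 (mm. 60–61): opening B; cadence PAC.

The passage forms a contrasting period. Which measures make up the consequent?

measures 60–61

The phrase ending with the weaker cadence (half cadence) is the antecedent; the one ending more conclusively (perfect authentic cadence) is the consequent. The consequent is measures 60–61.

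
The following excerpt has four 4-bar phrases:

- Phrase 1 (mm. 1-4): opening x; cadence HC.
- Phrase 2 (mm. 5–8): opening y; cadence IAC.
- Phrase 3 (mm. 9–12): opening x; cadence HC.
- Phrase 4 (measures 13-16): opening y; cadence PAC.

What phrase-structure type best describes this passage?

Four phrases in two halves: the first half (mm. 1–8) ends with an imperfect authentic cadence, the second (mm. 9–16) with a perfect authentic cadence — a large antecedent–consequent pair, i.e. a double period.
Phrase 3 begins with the same material as phrase 1, making it parallel.

parallel double period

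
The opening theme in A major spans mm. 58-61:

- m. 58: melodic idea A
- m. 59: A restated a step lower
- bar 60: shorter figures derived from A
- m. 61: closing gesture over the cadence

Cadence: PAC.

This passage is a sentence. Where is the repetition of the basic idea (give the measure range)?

measures 59–59

The presentation of a sentence is the basic idea (bar 58) plus its repetition (m. 59); the repetition of the basic idea is therefore measure 59.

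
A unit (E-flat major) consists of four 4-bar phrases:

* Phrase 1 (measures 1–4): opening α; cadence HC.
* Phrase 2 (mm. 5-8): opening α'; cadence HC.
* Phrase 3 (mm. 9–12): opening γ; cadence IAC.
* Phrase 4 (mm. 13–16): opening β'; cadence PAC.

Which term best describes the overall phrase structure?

Four phrases in two halves: the first half (measures 1–8) ends with a half cadence, the second (bars 9-16) with a perfect authentic cadence — a large antecedent–consequent pair, i.e. a double period.
Phrase 3 begins with different material from phrase 1, making it contrasting.

contrasting double period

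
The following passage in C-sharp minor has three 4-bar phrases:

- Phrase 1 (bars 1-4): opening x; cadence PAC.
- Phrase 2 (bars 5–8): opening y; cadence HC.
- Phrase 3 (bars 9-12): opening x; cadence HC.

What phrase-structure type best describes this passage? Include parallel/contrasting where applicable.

The final phrase closes with a half cadence, which is not stronger than the preceding half cadence; the 3 phrases lack an overall antecedent–consequent design and so form a phrase group.

phrase group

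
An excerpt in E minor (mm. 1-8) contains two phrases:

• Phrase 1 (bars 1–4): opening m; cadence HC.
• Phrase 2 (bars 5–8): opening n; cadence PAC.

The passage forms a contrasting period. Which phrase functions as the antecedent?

phrase 1

The phrase ending with the weaker cadence (half cadence) is the antecedent; the one ending more conclusively (perfect authentic cadence) is the consequent. The antecedent is phrase 1.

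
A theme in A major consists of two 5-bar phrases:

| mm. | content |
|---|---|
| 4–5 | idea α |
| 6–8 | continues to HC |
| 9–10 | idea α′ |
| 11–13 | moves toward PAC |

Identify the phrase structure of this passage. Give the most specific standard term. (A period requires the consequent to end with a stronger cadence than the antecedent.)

parallel period

Phrase 1 ends with a half cadence (weaker) and phrase 2 with a perfect authentic cadence (stronger): antecedent + consequent = a period.
The two phrases open with the same material (α / α′), so the period is parallel.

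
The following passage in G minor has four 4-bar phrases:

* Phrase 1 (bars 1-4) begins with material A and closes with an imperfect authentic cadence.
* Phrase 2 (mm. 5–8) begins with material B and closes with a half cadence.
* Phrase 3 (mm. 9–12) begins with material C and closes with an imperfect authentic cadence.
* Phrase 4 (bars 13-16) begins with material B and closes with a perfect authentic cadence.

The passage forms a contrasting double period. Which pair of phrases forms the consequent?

In a double period the first pair of phrases (ending half cadence) is the large antecedent and the second pair (ending perfect authentic cadence) is the large consequent; the consequent is phrases 3 and 4.

phrases 3 and 4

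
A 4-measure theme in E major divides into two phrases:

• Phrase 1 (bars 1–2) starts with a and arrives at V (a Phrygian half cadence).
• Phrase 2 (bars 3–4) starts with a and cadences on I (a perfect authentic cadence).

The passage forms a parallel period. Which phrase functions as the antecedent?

The phrase ending with the weaker cadence (Phrygian half cadence) is the antecedent; the one ending more conclusively (perfect authentic cadence) is the consequent. The antecedent is phrase 1.

phrase 1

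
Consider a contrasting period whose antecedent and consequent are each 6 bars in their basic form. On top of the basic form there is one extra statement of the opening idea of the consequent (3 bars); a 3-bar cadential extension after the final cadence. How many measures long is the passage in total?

18 measures

Basic contrasting period: 6 + 6 = 12 bars.
12 (basic form) + 3 (extra statement) + 3 (cadential extension) = 18.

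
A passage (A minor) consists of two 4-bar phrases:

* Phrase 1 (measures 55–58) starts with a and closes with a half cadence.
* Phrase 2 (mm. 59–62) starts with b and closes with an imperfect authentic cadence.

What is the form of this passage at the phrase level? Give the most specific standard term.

contrasting period

Phrase 1 ends with a half cadence (weaker) and phrase 2 with an imperfect authentic cadence (stronger): antecedent + consequent = a period.
The two phrases open with different material (a / b), so the period is contrasting.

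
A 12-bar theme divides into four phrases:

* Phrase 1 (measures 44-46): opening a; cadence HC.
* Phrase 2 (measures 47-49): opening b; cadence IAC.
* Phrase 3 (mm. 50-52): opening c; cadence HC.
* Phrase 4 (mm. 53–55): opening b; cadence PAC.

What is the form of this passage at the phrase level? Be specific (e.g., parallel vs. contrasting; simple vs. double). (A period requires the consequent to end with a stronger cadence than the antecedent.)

Four phrases in two halves: the first half (bars 44–49) ends with an imperfect authentic cadence, the second (mm. 50–55) with a perfect authentic cadence — a large antecedent–consequent pair, i.e. a double period.
Phrase 3 begins with different material from phrase 1, making it contrasting.

contrasting double period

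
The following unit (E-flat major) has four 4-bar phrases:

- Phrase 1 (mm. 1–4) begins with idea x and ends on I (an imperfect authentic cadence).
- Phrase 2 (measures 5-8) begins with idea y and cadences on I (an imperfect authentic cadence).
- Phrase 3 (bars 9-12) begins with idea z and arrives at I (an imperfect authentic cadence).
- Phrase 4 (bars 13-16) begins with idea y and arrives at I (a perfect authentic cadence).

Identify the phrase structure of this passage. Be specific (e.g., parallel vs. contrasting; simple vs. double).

Four phrases in two halves: the first half (mm. 1-8) ends with an imperfect authentic cadence, the second (mm. 9–16) with a perfect authentic cadence — a large antecedent–consequent pair, i.e. a double period.
Phrase 3 begins with different material from phrase 1, making it contrasting.

contrasting double period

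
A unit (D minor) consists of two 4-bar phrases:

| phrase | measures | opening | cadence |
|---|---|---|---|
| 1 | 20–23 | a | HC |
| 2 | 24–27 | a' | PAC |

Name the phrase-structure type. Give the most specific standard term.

parallel period

Phrase 1 ends with a half cadence (weaker) and phrase 2 with a perfect authentic cadence (stronger): antecedent + consequent = a period.
The two phrases open with the same material (a / a'), so the period is parallel.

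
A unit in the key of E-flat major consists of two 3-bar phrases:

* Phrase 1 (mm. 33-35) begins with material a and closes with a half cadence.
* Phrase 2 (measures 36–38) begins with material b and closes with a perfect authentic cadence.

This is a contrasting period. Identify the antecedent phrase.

The phrase ending with the weaker cadence (half cadence) is the antecedent; the one ending more conclusively (perfect authentic cadence) is the consequent. The antecedent is phrase 1.

phrase 1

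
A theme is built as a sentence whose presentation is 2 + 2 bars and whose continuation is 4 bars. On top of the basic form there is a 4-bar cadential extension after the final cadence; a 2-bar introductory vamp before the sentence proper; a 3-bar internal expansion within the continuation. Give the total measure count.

17 measures

Basic sentence: 2 + 2 + 4 = 8 bars.
8 (basic form) + 4 (cadential extension) + 2 (introduction) + 3 (internal expansion) = 17.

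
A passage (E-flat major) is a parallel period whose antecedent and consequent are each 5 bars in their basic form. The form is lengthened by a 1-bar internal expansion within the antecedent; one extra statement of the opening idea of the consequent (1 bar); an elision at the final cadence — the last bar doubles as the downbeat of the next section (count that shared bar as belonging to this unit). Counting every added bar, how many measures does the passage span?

12 measures

Basic parallel period: 5 + 5 = 10 bars.
10 (basic form) + 1 (internal expansion) + 1 (extra statement) = 12.
The elision shares a bar with the next section but does not change this unit's count.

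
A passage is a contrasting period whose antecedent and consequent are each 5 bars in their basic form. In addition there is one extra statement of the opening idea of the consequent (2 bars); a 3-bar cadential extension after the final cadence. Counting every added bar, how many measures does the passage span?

15 measures

Basic contrasting period: 5 + 5 = 10 bars.
10 (basic form) + 2 (extra statement) + 3 (cadential extension) = 15.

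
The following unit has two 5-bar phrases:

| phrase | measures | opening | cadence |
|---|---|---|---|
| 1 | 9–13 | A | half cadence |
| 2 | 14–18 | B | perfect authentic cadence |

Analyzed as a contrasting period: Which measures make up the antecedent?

measures 9–13

The antecedent is the phrase ending with the weaker cadence (half cadence, phrase 1) and the consequent the one ending more conclusively (perfect authentic cadence, phrase 2); the antecedent is mm. 9–13.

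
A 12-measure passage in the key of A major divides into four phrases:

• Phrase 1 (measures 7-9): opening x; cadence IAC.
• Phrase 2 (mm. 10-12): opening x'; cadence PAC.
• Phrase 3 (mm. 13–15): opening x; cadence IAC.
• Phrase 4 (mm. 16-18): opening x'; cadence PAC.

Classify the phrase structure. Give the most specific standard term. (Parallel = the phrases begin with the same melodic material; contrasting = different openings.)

The cadence pattern IAC–PAC–IAC–PAC is weak–strong twice, and phrases 3–4 restate phrases 1–2: a period heard twice, not a double period (which would end weakly at phrase 2).

repeated period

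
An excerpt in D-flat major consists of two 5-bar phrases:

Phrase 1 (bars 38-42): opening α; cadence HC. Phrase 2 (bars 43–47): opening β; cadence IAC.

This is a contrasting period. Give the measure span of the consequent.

The phrase ending with the weaker cadence (half cadence) is the antecedent; the one ending more conclusively (imperfect authentic cadence) is the consequent. The consequent is measures 43–47.

measures 43–47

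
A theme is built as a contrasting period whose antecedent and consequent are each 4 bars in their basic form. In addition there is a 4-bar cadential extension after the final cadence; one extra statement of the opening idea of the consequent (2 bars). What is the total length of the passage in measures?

Basic contrasting period: 4 + 4 = 8 bars.
8 (basic form) + 4 (cadential extension) + 2 (extra statement) = 14.

14 measures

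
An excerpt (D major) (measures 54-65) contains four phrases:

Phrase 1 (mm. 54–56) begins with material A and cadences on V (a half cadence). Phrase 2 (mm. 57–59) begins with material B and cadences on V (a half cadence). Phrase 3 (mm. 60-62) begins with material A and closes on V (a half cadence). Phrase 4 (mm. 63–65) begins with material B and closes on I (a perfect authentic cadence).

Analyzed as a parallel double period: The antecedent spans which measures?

In a double period the four phrases pair into a large antecedent (phrases 1–2, ending half cadence) and a large consequent (phrases 3–4, ending perfect authentic cadence). The antecedent spans mm. 54-59.

measures 54–59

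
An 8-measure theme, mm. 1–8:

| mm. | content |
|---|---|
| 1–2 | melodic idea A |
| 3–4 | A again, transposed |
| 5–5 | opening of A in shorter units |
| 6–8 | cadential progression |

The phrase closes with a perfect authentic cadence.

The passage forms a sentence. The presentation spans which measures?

measures 1–4

The presentation of a sentence is the basic idea (measures 1–2) plus its repetition (mm. 3–4); the presentation is therefore mm. 1–4.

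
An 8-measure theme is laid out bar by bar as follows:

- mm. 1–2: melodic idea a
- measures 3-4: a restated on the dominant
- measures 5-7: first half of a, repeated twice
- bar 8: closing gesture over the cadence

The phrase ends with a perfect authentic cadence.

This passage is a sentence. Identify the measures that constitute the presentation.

The presentation of a sentence is the basic idea (mm. 1-2) plus its repetition (bars 3–4); the presentation is therefore mm. 1-4.

measures 1–4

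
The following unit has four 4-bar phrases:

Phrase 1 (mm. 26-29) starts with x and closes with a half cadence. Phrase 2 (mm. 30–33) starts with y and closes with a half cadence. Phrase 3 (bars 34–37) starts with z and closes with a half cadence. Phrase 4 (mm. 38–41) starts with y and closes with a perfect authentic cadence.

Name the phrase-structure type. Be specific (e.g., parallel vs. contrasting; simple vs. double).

contrasting double period

Four phrases in two halves: the first half (mm. 26-33) ends with a half cadence, the second (measures 34-41) with a perfect authentic cadence — a large antecedent–consequent pair, i.e. a double period.
Phrase 3 begins with different material from phrase 1, making it contrasting.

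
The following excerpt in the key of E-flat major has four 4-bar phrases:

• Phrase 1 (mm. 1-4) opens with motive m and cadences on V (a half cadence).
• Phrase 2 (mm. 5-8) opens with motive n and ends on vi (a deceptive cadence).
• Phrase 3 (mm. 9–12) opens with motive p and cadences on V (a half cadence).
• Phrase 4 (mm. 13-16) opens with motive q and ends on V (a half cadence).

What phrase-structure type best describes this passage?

phrase group

Phrase 4 ends with a half cadence, no stronger than phrase 2's deceptive cadence, so the four phrases do not form a double period; nor do phrases 3–4 duplicate 1–2, so it is not a repeated period. With no phrase reaching a conclusive cadence, the passage is a phrase group.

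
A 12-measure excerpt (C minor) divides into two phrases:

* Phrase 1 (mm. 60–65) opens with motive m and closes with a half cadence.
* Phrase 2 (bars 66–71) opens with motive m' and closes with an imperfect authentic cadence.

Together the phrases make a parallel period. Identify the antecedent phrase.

phrase 1

The phrase ending with the weaker cadence (half cadence) is the antecedent; the one ending more conclusively (imperfect authentic cadence) is the consequent. The antecedent is phrase 1.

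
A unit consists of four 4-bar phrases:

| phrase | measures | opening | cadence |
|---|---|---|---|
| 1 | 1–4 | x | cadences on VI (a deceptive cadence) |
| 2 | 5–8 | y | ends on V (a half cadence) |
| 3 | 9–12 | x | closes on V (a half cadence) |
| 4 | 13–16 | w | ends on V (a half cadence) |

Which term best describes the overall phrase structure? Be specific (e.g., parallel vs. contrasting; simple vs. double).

phrase group

Phrase 4 ends with a half cadence, no stronger than phrase 2's half cadence, so the four phrases do not form a double period; nor do phrases 3–4 duplicate 1–2, so it is not a repeated period. With no phrase reaching a conclusive cadence, the passage is a phrase group.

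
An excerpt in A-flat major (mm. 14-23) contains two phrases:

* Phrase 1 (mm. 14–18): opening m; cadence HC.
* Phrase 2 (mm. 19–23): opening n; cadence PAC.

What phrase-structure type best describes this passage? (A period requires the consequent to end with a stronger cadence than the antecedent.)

Phrase 1 ends with a half cadence (weaker) and phrase 2 with a perfect authentic cadence (stronger): antecedent + consequent = a period.
The two phrases open with different material (m / n), so the period is contrasting.

contrasting period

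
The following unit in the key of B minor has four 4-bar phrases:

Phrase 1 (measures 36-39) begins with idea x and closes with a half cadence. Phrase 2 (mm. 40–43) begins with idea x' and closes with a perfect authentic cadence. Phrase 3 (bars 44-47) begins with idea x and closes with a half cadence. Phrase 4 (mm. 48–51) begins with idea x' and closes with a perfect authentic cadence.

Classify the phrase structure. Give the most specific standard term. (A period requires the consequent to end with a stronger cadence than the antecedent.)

The cadence pattern HC–PAC–HC–PAC is weak–strong twice, and phrases 3–4 restate phrases 1–2: a period heard twice, not a double period (which would end weakly at phrase 2).

repeated period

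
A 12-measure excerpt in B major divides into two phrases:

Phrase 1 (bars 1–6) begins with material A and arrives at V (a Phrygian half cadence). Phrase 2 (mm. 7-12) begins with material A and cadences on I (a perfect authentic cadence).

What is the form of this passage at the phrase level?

parallel period

Phrase 1 ends with a Phrygian half cadence (weaker) and phrase 2 with a perfect authentic cadence (stronger): antecedent + consequent = a period.
The two phrases open with the same material (A / A), so the period is parallel.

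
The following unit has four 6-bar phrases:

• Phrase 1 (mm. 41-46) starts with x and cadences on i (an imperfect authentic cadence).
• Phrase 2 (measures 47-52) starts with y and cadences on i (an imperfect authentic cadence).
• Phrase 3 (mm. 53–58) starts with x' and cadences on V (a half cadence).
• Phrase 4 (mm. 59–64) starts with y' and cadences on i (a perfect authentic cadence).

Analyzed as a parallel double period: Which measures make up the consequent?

In a double period the four phrases pair into a large antecedent (phrases 1–2, ending imperfect authentic cadence) and a large consequent (phrases 3–4, ending perfect authentic cadence). The consequent spans measures 53–64.

measures 53–64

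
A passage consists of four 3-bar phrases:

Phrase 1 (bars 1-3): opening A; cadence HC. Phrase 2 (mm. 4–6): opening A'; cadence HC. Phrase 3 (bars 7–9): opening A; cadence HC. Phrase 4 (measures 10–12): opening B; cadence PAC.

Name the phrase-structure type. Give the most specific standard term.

parallel double period

Four phrases in two halves: the first half (mm. 1–6) ends with a half cadence, the second (bars 7–12) with a perfect authentic cadence — a large antecedent–consequent pair, i.e. a double period.
Phrase 3 begins with the same material as phrase 1, making it parallel.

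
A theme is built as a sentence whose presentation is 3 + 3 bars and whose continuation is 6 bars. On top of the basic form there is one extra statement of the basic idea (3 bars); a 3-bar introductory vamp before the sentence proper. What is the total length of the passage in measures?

Basic sentence: 3 + 3 + 6 = 12 bars.
12 (basic form) + 3 (extra statement) + 3 (introduction) = 18.

18 measures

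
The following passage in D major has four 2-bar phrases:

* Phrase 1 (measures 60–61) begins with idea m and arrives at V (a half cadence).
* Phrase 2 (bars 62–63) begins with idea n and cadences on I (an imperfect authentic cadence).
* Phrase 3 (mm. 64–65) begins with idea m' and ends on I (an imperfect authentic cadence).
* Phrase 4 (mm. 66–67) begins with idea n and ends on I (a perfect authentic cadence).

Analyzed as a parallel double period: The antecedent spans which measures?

In a double period the four phrases pair into a large antecedent (phrases 1–2, ending imperfect authentic cadence) and a large consequent (phrases 3–4, ending perfect authentic cadence). The antecedent spans measures 60–63.

measures 60–63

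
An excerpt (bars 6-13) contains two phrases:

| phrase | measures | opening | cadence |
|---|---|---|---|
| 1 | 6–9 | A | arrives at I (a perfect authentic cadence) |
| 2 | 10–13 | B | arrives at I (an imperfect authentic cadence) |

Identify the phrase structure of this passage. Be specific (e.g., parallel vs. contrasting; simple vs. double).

phrase group

The second phrase closes with an imperfect authentic cadence, which is not stronger than the first phrase's perfect authentic cadence; without a weak→strong cadential pair there is no antecedent–consequent relationship, so this is a phrase group rather than a period.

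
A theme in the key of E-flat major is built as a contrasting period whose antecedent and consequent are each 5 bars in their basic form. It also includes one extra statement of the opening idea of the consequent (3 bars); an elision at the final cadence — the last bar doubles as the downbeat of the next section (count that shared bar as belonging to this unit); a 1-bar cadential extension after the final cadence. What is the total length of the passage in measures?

Basic contrasting period: 5 + 5 = 10 bars.
10 (basic form) + 3 (extra statement) + 1 (cadential extension) = 14.
The elision shares a bar with the next section but does not change this unit's count.

14 measures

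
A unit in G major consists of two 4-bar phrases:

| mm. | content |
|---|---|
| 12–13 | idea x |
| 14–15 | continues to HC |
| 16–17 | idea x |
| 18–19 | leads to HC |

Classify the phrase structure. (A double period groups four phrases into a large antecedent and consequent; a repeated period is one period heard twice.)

repeated phrase

Both phrases have the same opening (x) and the same cadence (half cadence): the second is a restatement, not a consequent, so this is a repeated phrase rather than a period.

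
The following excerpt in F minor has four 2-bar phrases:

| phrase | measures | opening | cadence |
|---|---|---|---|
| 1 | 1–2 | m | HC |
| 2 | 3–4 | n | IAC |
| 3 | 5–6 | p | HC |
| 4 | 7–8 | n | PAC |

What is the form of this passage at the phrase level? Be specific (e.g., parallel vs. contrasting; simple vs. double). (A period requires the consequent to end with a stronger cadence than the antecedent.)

contrasting double period

Four phrases in two halves: the first half (measures 1–4) ends with an imperfect authentic cadence, the second (mm. 5–8) with a perfect authentic cadence — a large antecedent–consequent pair, i.e. a double period.
Phrase 3 begins with different material from phrase 1, making it contrasting.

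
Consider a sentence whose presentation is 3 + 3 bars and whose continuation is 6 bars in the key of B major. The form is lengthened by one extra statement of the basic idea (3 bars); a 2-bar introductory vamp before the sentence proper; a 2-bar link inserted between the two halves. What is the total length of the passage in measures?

19 measures

Basic sentence: 3 + 3 + 6 = 12 bars.
12 (basic form) + 3 (extra statement) + 2 (introduction) + 2 (link) = 19.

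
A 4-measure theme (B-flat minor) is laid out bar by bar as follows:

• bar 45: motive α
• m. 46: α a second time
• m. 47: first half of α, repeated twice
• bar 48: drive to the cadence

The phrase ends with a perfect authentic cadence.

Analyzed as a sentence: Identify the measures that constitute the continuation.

measures 47–48

After the presentation (bars 45-46), the continuation covers the fragmentation through the cadence: mm. 47-48.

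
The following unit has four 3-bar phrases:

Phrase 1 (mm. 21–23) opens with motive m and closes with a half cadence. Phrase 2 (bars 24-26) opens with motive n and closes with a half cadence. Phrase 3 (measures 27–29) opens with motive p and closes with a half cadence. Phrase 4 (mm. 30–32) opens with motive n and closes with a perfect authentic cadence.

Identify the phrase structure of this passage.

contrasting double period

Four phrases in two halves: the first half (mm. 21–26) ends with a half cadence, the second (mm. 27-32) with a perfect authentic cadence — a large antecedent–consequent pair, i.e. a double period.
Phrase 3 begins with different material from phrase 1, making it contrasting.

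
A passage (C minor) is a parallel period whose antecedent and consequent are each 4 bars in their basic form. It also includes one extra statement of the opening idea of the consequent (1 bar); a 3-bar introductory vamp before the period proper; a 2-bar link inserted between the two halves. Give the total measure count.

14 measures

Basic parallel period: 4 + 4 = 8 bars.
8 (basic form) + 1 (extra statement) + 3 (introduction) + 2 (link) = 14.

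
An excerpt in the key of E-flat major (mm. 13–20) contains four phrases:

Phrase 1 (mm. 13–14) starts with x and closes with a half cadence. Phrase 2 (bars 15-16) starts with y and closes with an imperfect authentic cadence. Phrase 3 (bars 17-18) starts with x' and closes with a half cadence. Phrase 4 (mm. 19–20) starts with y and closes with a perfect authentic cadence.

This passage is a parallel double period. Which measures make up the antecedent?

In a double period the four phrases pair into a large antecedent (phrases 1–2, ending imperfect authentic cadence) and a large consequent (phrases 3–4, ending perfect authentic cadence). The antecedent spans mm. 13-16.

measures 13–16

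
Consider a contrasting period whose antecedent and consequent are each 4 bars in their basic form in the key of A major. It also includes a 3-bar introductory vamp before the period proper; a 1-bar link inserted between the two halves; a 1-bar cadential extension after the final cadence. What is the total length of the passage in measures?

Basic contrasting period: 4 + 4 = 8 bars.
8 (basic form) + 3 (introduction) + 1 (link) + 1 (cadential extension) = 13.

13 measures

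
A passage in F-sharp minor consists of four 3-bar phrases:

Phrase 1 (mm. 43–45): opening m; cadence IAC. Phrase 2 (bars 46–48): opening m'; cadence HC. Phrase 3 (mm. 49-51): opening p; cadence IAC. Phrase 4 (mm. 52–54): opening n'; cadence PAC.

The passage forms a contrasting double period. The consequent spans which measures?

In a double period the four phrases pair into a large antecedent (phrases 1–2, ending half cadence) and a large consequent (phrases 3–4, ending perfect authentic cadence). The consequent spans mm. 49–54.

measures 49–54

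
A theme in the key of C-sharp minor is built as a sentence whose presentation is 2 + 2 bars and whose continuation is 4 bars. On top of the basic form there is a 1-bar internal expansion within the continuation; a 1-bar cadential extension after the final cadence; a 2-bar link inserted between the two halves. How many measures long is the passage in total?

12 measures

Basic sentence: 2 + 2 + 4 = 8 bars.
8 (basic form) + 1 (internal expansion) + 1 (cadential extension) + 2 (link) = 12.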